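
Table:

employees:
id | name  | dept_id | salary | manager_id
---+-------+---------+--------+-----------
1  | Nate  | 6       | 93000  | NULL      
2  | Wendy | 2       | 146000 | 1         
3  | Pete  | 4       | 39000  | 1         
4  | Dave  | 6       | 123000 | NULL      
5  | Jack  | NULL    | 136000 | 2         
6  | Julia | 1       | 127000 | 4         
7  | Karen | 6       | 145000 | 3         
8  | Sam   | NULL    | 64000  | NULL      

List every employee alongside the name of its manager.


This is a self-join: employees is joined to a second copy of itself, matching each row's manager_id to another row's id. Use LEFT JOIN so rows with manager_id=NULL are kept.
  - employee 1 (Nate): manager_id=NULL -> NULL
  - employee 2 (Wendy): manager_id=1 -> Nate
  - employee 3 (Pete): manager_id=1 -> Nate
  - employee 4 (Dave): manager_id=NULL -> NULL
  - employee 5 (Jack): manager_id=2 -> Wendy
  - employee 6 (Julia): manager_id=4 -> Dave
  - employee 7 (Karen): manager_id=3 -> Pete
  - employee 8 (Sam): manager_id=NULL -> NULL

SQL:
SELECT a.name AS item, b.name AS manager
FROM employees a
LEFT JOIN employees b ON a.manager_id = b.id

Result:
item  | manager
------+--------
Nate  | NULL   
Wendy | Nate   
Pete  | Nate   
Dave  | NULL   
Jack  | Wendy  
Julia | Dave   
Karen | Pete   
Sam   | NULL   


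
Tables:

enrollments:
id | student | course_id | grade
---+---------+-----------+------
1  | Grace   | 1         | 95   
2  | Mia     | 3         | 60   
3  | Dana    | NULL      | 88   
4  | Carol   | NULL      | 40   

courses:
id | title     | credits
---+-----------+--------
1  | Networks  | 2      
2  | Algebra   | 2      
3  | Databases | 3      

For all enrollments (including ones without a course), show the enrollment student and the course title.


LEFT JOIN keeps every row from enrollments (the left table); where course_id has no match in courses, the course columns become NULL. Walk through each enrollment:
  - enrollment 1 (Grace): course_id=1 -> matches Networks
  - enrollment 2 (Mia): course_id=3 -> matches Databases
  - enrollment 3 (Dana): course_id=NULL, no match -> kept with NULL
  - enrollment 4 (Carol): course_id=NULL, no match -> kept with NULL
All 4 rows appear; 2 have NULL course.

SQL:
SELECT a.student, b.title AS course
FROM enrollments a
LEFT JOIN courses b ON a.course_id = b.id

Result:
student | course   
--------+----------
Grace   | Networks 
Mia     | Databases
Dana    | NULL     
Carol   | NULL     


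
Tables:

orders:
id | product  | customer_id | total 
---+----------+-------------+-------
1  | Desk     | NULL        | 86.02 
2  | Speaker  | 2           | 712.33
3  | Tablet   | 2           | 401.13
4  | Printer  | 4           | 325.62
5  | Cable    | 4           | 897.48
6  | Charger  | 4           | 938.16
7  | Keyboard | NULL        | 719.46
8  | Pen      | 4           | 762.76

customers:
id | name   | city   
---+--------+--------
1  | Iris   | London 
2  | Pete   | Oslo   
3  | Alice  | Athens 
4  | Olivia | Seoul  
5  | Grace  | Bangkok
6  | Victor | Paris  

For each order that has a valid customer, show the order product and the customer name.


INNER JOIN keeps only orders rows whose customer_id matches an id in customers. Walk through each order:
  - order 1 (Desk): customer_id=NULL, no match -> dropped
  - order 2 (Speaker): customer_id=2 -> matches Pete
  - order 3 (Tablet): customer_id=2 -> matches Pete
  - order 4 (Printer): customer_id=4 -> matches Olivia
  - order 5 (Cable): customer_id=4 -> matches Olivia
  - order 6 (Charger): customer_id=4 -> matches Olivia
  - order 7 (Keyboard): customer_id=NULL, no match -> dropped
  - order 8 (Pen): customer_id=4 -> matches Olivia
So 2 of 8 rows are dropped.

SQL:
SELECT a.product, b.name AS customer
FROM orders a
INNER JOIN customers b ON a.customer_id = b.id

Result:
product | customer
--------+---------
Speaker | Pete    
Tablet  | Pete    
Printer | Olivia  
Cable   | Olivia  
Charger | Olivia  
Pen     | Olivia  


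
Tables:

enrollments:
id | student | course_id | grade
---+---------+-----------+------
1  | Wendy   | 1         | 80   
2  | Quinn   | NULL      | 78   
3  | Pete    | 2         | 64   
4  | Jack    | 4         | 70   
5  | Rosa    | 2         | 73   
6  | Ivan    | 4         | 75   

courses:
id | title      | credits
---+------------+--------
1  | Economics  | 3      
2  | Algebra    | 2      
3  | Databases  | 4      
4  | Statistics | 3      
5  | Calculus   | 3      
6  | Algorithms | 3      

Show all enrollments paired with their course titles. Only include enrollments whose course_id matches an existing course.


INNER JOIN keeps only enrollments rows whose course_id matches an id in courses. Walk through each enrollment:
  - enrollment 1 (Wendy): course_id=1 -> matches Economics
  - enrollment 2 (Quinn): course_id=NULL, no match -> dropped
  - enrollment 3 (Pete): course_id=2 -> matches Algebra
  - enrollment 4 (Jack): course_id=4 -> matches Statistics
  - enrollment 5 (Rosa): course_id=2 -> matches Algebra
  - enrollment 6 (Ivan): course_id=4 -> matches Statistics
So 1 of 6 rows is dropped.

SQL:
SELECT a.student, b.title AS course
FROM enrollments a
INNER JOIN courses b ON a.course_id = b.id

Result:
student | course    
--------+-----------
Wendy   | Economics 
Pete    | Algebra   
Jack    | Statistics
Rosa    | Algebra   
Ivan    | Statistics


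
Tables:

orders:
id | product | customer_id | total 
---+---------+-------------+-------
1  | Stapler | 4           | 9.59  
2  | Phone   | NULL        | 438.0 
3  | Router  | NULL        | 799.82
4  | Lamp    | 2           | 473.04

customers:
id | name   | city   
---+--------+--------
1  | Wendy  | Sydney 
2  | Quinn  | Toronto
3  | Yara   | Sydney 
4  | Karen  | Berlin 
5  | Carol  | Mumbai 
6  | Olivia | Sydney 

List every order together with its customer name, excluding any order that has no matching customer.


INNER JOIN keeps only orders rows whose customer_id matches an id in customers. Walk through each order:
  - order 1 (Stapler): customer_id=4 -> matches Karen
  - order 2 (Phone): customer_id=NULL, no match -> dropped
  - order 3 (Router): customer_id=NULL, no match -> dropped
  - order 4 (Lamp): customer_id=2 -> matches Quinn
So 2 of 4 rows are dropped.

SQL:
SELECT a.product, b.name AS customer
FROM orders a
INNER JOIN customers b ON a.customer_id = b.id

Result:
product | customer
--------+---------
Stapler | Karen   
Lamp    | Quinn   


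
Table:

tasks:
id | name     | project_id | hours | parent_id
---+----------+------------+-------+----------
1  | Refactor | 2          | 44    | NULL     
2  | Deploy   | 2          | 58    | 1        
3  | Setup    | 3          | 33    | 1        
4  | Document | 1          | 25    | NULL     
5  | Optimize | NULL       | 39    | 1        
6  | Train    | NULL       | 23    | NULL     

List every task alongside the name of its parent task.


This is a self-join: tasks is joined to a second copy of itself, matching each row's parent_id to another row's id. Use LEFT JOIN so rows with parent_id=NULL are kept.
  - task 1 (Refactor): parent_id=NULL -> NULL
  - task 2 (Deploy): parent_id=1 -> Refactor
  - task 3 (Setup): parent_id=1 -> Refactor
  - task 4 (Document): parent_id=NULL -> NULL
  - task 5 (Optimize): parent_id=1 -> Refactor
  - task 6 (Train): parent_id=NULL -> NULL

SQL:
SELECT a.name AS item, b.name AS parent
FROM tasks a
LEFT JOIN tasks b ON a.parent_id = b.id

Result:
item     | parent  
---------+---------
Refactor | NULL    
Deploy   | Refactor
Setup    | Refactor
Document | NULL    
Optimize | Refactor
Train    | NULL    


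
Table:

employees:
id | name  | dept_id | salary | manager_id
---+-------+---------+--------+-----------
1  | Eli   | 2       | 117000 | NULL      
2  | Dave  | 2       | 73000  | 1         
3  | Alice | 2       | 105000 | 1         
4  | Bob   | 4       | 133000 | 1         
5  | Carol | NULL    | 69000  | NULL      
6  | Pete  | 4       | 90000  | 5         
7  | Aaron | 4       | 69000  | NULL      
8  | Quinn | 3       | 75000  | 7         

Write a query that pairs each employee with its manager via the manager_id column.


This is a self-join: employees is joined to a second copy of itself, matching each row's manager_id to another row's id. Use LEFT JOIN so rows with manager_id=NULL are kept.
  - employee 1 (Eli): manager_id=NULL -> NULL
  - employee 2 (Dave): manager_id=1 -> Eli
  - employee 3 (Alice): manager_id=1 -> Eli
  - employee 4 (Bob): manager_id=1 -> Eli
  - employee 5 (Carol): manager_id=NULL -> NULL
  - employee 6 (Pete): manager_id=5 -> Carol
  - employee 7 (Aaron): manager_id=NULL -> NULL
  - employee 8 (Quinn): manager_id=7 -> Aaron

SQL:
SELECT a.name AS item, b.name AS manager
FROM employees a
LEFT JOIN employees b ON a.manager_id = b.id

Result:
item  | manager
------+--------
Eli   | NULL   
Dave  | Eli    
Alice | Eli    
Bob   | Eli    
Carol | NULL   
Pete  | Carol  
Aaron | NULL   
Quinn | Aaron  


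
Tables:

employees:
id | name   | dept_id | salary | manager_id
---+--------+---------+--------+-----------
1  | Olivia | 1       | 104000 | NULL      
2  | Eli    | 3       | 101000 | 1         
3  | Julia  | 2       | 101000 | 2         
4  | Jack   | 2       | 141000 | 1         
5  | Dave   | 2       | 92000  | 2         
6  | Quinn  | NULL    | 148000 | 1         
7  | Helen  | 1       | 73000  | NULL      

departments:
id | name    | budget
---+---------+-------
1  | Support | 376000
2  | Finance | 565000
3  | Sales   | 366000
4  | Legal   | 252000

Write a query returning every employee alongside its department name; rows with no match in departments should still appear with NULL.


LEFT JOIN keeps every row from employees (the left table); where dept_id has no match in departments, the department columns become NULL. Walk through each employee:
  - employee 1 (Olivia): dept_id=1 -> matches Support
  - employee 2 (Eli): dept_id=3 -> matches Sales
  - employee 3 (Julia): dept_id=2 -> matches Finance
  - employee 4 (Jack): dept_id=2 -> matches Finance
  - employee 5 (Dave): dept_id=2 -> matches Finance
  - employee 6 (Quinn): dept_id=NULL, no match -> kept with NULL
  - employee 7 (Helen): dept_id=1 -> matches Support
All 7 rows appear; 1 has NULL department.

SQL:
SELECT a.name, b.name AS department
FROM employees a
LEFT JOIN departments b ON a.dept_id = b.id

Result:
name   | department
-------+-----------
Olivia | Support   
Eli    | Sales     
Julia  | Finance   
Jack   | Finance   
Dave   | Finance   
Quinn  | NULL      
Helen  | Support   


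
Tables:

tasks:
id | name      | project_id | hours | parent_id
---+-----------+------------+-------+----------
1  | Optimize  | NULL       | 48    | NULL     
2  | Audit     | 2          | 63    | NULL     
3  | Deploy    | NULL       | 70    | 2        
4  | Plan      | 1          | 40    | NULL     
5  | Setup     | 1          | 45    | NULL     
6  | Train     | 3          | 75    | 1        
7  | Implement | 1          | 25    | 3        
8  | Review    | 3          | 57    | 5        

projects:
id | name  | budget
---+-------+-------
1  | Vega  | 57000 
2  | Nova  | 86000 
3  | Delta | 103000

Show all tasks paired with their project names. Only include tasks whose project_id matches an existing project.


INNER JOIN keeps only tasks rows whose project_id matches an id in projects. Walk through each task:
  - task 1 (Optimize): project_id=NULL, no match -> dropped
  - task 2 (Audit): project_id=2 -> matches Nova
  - task 3 (Deploy): project_id=NULL, no match -> dropped
  - task 4 (Plan): project_id=1 -> matches Vega
  - task 5 (Setup): project_id=1 -> matches Vega
  - task 6 (Train): project_id=3 -> matches Delta
  - task 7 (Implement): project_id=1 -> matches Vega
  - task 8 (Review): project_id=3 -> matches Delta
So 2 of 8 rows are dropped.

SQL:
SELECT a.name, b.name AS project
FROM tasks a
INNER JOIN projects b ON a.project_id = b.id

Result:
name      | project
----------+--------
Audit     | Nova   
Plan      | Vega   
Setup     | Vega   
Train     | Delta  
Implement | Vega   
Review    | Delta  


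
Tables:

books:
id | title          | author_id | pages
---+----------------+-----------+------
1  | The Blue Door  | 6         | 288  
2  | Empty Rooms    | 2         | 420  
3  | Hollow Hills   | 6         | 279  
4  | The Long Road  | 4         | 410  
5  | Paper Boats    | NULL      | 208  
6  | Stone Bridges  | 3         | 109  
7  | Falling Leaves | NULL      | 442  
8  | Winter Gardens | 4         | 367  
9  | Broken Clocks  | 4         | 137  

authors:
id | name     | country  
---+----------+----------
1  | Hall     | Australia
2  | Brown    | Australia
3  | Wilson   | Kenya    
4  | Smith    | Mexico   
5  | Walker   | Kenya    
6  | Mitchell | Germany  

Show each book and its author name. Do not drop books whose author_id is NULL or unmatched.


LEFT JOIN keeps every row from books (the left table); where author_id has no match in authors, the author columns become NULL. Walk through each book:
  - book 1 (The Blue Door): author_id=6 -> matches Mitchell
  - book 2 (Empty Rooms): author_id=2 -> matches Brown
  - book 3 (Hollow Hills): author_id=6 -> matches Mitchell
  - book 4 (The Long Road): author_id=4 -> matches Smith
  - book 5 (Paper Boats): author_id=NULL, no match -> kept with NULL
  - book 6 (Stone Bridges): author_id=3 -> matches Wilson
  - book 7 (Falling Leaves): author_id=NULL, no match -> kept with NULL
  - book 8 (Winter Gardens): author_id=4 -> matches Smith
  - book 9 (Broken Clocks): author_id=4 -> matches Smith
All 9 rows appear; 2 have NULL author.

SQL:
SELECT a.title, b.name AS author
FROM books a
LEFT JOIN authors b ON a.author_id = b.id

Result:
title          | author  
---------------+---------
The Blue Door  | Mitchell
Empty Rooms    | Brown   
Hollow Hills   | Mitchell
The Long Road  | Smith   
Paper Boats    | NULL    
Stone Bridges  | Wilson  
Falling Leaves | NULL    
Winter Gardens | Smith   
Broken Clocks  | Smith   


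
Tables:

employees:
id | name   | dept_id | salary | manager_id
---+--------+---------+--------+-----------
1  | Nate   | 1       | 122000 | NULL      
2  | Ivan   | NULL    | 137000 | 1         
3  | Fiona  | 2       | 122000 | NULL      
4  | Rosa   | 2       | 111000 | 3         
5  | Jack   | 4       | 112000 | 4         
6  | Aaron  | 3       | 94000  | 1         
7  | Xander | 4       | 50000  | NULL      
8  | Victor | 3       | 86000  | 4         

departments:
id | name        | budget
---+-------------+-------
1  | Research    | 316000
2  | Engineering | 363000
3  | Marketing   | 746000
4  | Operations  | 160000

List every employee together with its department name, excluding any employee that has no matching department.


INNER JOIN keeps only employees rows whose dept_id matches an id in departments. Walk through each employee:
  - employee 1 (Nate): dept_id=1 -> matches Research
  - employee 2 (Ivan): dept_id=NULL, no match -> dropped
  - employee 3 (Fiona): dept_id=2 -> matches Engineering
  - employee 4 (Rosa): dept_id=2 -> matches Engineering
  - employee 5 (Jack): dept_id=4 -> matches Operations
  - employee 6 (Aaron): dept_id=3 -> matches Marketing
  - employee 7 (Xander): dept_id=4 -> matches Operations
  - employee 8 (Victor): dept_id=3 -> matches Marketing
So 1 of 8 rows is dropped.

SQL:
SELECT a.name, b.name AS department
FROM employees a
INNER JOIN departments b ON a.dept_id = b.id

Result:
name   | department 
-------+------------
Nate   | Research   
Fiona  | Engineering
Rosa   | Engineering
Jack   | Operations 
Aaron  | Marketing  
Xander | Operations 
Victor | Marketing  


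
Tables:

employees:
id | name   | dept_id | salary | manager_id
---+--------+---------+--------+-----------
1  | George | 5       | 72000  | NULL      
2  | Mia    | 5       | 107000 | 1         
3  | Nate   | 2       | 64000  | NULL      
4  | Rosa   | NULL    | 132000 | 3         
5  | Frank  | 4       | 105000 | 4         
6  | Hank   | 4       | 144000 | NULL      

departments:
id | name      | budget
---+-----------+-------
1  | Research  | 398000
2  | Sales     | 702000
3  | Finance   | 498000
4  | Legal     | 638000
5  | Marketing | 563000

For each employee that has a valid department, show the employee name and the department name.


INNER JOIN keeps only employees rows whose dept_id matches an id in departments. Walk through each employee:
  - employee 1 (George): dept_id=5 -> matches Marketing
  - employee 2 (Mia): dept_id=5 -> matches Marketing
  - employee 3 (Nate): dept_id=2 -> matches Sales
  - employee 4 (Rosa): dept_id=NULL, no match -> dropped
  - employee 5 (Frank): dept_id=4 -> matches Legal
  - employee 6 (Hank): dept_id=4 -> matches Legal
So 1 of 6 rows is dropped.

SQL:
SELECT a.name, b.name AS department
FROM employees a
INNER JOIN departments b ON a.dept_id = b.id

Result:
name   | department
-------+-----------
George | Marketing 
Mia    | Marketing 
Nate   | Sales     
Frank  | Legal     
Hank   | Legal     


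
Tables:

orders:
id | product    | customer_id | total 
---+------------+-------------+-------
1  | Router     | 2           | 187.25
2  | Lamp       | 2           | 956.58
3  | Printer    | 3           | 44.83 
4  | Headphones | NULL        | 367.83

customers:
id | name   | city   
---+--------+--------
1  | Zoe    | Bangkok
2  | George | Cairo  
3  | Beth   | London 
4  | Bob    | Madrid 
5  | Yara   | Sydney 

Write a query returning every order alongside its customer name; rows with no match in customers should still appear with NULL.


LEFT JOIN keeps every row from orders (the left table); where customer_id has no match in customers, the customer columns become NULL. Walk through each order:
  - order 1 (Router): customer_id=2 -> matches George
  - order 2 (Lamp): customer_id=2 -> matches George
  - order 3 (Printer): customer_id=3 -> matches Beth
  - order 4 (Headphones): customer_id=NULL, no match -> kept with NULL
All 4 rows appear; 1 has NULL customer.

SQL:
SELECT a.product, b.name AS customer
FROM orders a
LEFT JOIN customers b ON a.customer_id = b.id

Result:
product    | customer
-----------+---------
Router     | George  
Lamp       | George  
Printer    | Beth    
Headphones | NULL    


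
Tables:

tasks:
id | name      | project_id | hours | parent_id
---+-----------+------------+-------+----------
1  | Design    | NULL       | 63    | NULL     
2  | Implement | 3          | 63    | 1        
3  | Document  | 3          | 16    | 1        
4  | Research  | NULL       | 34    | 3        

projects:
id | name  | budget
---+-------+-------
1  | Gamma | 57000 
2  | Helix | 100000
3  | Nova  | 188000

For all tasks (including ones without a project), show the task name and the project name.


LEFT JOIN keeps every row from tasks (the left table); where project_id has no match in projects, the project columns become NULL. Walk through each task:
  - task 1 (Design): project_id=NULL, no match -> kept with NULL
  - task 2 (Implement): project_id=3 -> matches Nova
  - task 3 (Document): project_id=3 -> matches Nova
  - task 4 (Research): project_id=NULL, no match -> kept with NULL
All 4 rows appear; 2 have NULL project.

SQL:
SELECT a.name, b.name AS project
FROM tasks a
LEFT JOIN projects b ON a.project_id = b.id

Result:
name      | project
----------+--------
Design    | NULL   
Implement | Nova   
Document  | Nova   
Research  | NULL   


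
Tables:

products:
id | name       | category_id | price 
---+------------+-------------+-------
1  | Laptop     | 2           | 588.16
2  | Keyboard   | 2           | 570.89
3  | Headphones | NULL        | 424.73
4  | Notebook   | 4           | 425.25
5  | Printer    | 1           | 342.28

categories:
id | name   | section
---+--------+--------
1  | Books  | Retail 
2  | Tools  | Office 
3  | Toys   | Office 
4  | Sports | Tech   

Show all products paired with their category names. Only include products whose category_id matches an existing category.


INNER JOIN keeps only products rows whose category_id matches an id in categories. Walk through each product:
  - product 1 (Laptop): category_id=2 -> matches Tools
  - product 2 (Keyboard): category_id=2 -> matches Tools
  - product 3 (Headphones): category_id=NULL, no match -> dropped
  - product 4 (Notebook): category_id=4 -> matches Sports
  - product 5 (Printer): category_id=1 -> matches Books
So 1 of 5 rows is dropped.

SQL:
SELECT a.name, b.name AS category
FROM products a
INNER JOIN categories b ON a.category_id = b.id

Result:
name     | category
---------+---------
Laptop   | Tools   
Keyboard | Tools   
Notebook | Sports  
Printer  | Books   


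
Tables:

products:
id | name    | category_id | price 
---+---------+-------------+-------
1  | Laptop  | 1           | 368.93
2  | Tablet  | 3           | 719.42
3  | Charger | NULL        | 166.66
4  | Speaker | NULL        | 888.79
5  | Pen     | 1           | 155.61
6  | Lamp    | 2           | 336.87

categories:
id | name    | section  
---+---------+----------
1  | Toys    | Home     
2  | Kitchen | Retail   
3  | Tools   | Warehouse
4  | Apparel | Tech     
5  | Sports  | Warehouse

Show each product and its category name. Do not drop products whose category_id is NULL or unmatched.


LEFT JOIN keeps every row from products (the left table); where category_id has no match in categories, the category columns become NULL. Walk through each product:
  - product 1 (Laptop): category_id=1 -> matches Toys
  - product 2 (Tablet): category_id=3 -> matches Tools
  - product 3 (Charger): category_id=NULL, no match -> kept with NULL
  - product 4 (Speaker): category_id=NULL, no match -> kept with NULL
  - product 5 (Pen): category_id=1 -> matches Toys
  - product 6 (Lamp): category_id=2 -> matches Kitchen
All 6 rows appear; 2 have NULL category.

SQL:
SELECT a.name, b.name AS category
FROM products a
LEFT JOIN categories b ON a.category_id = b.id

Result:
name    | category
--------+---------
Laptop  | Toys    
Tablet  | Tools   
Charger | NULL    
Speaker | NULL    
Pen     | Toys    
Lamp    | Kitchen 


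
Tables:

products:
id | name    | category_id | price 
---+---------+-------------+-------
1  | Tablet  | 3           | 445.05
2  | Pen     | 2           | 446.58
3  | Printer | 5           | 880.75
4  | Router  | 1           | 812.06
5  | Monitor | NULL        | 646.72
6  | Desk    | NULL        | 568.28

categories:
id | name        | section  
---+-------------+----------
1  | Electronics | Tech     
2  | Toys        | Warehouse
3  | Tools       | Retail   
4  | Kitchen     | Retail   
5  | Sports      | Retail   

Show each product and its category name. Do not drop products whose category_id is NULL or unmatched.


LEFT JOIN keeps every row from products (the left table); where category_id has no match in categories, the category columns become NULL. Walk through each product:
  - product 1 (Tablet): category_id=3 -> matches Tools
  - product 2 (Pen): category_id=2 -> matches Toys
  - product 3 (Printer): category_id=5 -> matches Sports
  - product 4 (Router): category_id=1 -> matches Electronics
  - product 5 (Monitor): category_id=NULL, no match -> kept with NULL
  - product 6 (Desk): category_id=NULL, no match -> kept with NULL
All 6 rows appear; 2 have NULL category.

SQL:
SELECT a.name, b.name AS category
FROM products a
LEFT JOIN categories b ON a.category_id = b.id

Result:
name    | category   
--------+------------
Tablet  | Tools      
Pen     | Toys       
Printer | Sports     
Router  | Electronics
Monitor | NULL       
Desk    | NULL       


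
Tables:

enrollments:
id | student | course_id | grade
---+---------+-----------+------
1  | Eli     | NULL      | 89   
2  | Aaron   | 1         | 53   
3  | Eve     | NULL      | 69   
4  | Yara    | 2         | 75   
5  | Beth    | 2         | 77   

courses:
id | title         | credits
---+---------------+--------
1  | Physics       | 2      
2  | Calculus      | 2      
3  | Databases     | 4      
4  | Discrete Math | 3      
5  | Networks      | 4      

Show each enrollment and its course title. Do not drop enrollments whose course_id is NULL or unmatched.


LEFT JOIN keeps every row from enrollments (the left table); where course_id has no match in courses, the course columns become NULL. Walk through each enrollment:
  - enrollment 1 (Eli): course_id=NULL, no match -> kept with NULL
  - enrollment 2 (Aaron): course_id=1 -> matches Physics
  - enrollment 3 (Eve): course_id=NULL, no match -> kept with NULL
  - enrollment 4 (Yara): course_id=2 -> matches Calculus
  - enrollment 5 (Beth): course_id=2 -> matches Calculus
All 5 rows appear; 2 have NULL course.

SQL:
SELECT a.student, b.title AS course
FROM enrollments a
LEFT JOIN courses b ON a.course_id = b.id

Result:
student | course  
--------+---------
Eli     | NULL    
Aaron   | Physics 
Eve     | NULL    
Yara    | Calculus
Beth    | Calculus


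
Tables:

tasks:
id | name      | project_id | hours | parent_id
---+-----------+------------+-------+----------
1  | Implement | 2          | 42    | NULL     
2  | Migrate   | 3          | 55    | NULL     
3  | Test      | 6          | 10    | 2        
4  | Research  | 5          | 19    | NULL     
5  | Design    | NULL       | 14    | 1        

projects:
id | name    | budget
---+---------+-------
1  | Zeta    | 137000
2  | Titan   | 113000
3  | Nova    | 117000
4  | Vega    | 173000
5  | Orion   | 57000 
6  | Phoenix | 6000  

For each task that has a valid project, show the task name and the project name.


INNER JOIN keeps only tasks rows whose project_id matches an id in projects. Walk through each task:
  - task 1 (Implement): project_id=2 -> matches Titan
  - task 2 (Migrate): project_id=3 -> matches Nova
  - task 3 (Test): project_id=6 -> matches Phoenix
  - task 4 (Research): project_id=5 -> matches Orion
  - task 5 (Design): project_id=NULL, no match -> dropped
So 1 of 5 rows is dropped.

SQL:
SELECT a.name, b.name AS project
FROM tasks a
INNER JOIN projects b ON a.project_id = b.id

Result:
name      | project
----------+--------
Implement | Titan  
Migrate   | Nova   
Test      | Phoenix
Research  | Orion  


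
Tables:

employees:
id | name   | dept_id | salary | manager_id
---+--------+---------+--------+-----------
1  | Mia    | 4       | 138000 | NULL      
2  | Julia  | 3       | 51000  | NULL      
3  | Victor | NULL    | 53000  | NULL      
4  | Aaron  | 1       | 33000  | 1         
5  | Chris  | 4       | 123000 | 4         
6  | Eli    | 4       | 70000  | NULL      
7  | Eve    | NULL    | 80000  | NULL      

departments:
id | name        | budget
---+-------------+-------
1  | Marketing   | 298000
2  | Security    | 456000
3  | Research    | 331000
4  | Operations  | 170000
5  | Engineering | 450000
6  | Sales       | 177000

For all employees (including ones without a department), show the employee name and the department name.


LEFT JOIN keeps every row from employees (the left table); where dept_id has no match in departments, the department columns become NULL. Walk through each employee:
  - employee 1 (Mia): dept_id=4 -> matches Operations
  - employee 2 (Julia): dept_id=3 -> matches Research
  - employee 3 (Victor): dept_id=NULL, no match -> kept with NULL
  - employee 4 (Aaron): dept_id=1 -> matches Marketing
  - employee 5 (Chris): dept_id=4 -> matches Operations
  - employee 6 (Eli): dept_id=4 -> matches Operations
  - employee 7 (Eve): dept_id=NULL, no match -> kept with NULL
All 7 rows appear; 2 have NULL department.

SQL:
SELECT a.name, b.name AS department
FROM employees a
LEFT JOIN departments b ON a.dept_id = b.id

Result:
name   | department
-------+-----------
Mia    | Operations
Julia  | Research  
Victor | NULL      
Aaron  | Marketing 
Chris  | Operations
Eli    | Operations
Eve    | NULL      


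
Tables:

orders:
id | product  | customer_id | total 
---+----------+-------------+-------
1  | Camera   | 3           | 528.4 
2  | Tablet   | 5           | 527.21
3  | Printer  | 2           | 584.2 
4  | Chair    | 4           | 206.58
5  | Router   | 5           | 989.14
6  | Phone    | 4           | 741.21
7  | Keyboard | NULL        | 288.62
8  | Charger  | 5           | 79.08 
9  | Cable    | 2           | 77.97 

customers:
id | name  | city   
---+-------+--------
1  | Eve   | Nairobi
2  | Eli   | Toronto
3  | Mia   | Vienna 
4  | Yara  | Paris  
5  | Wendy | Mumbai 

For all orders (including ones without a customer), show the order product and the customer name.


LEFT JOIN keeps every row from orders (the left table); where customer_id has no match in customers, the customer columns become NULL. Walk through each order:
  - order 1 (Camera): customer_id=3 -> matches Mia
  - order 2 (Tablet): customer_id=5 -> matches Wendy
  - order 3 (Printer): customer_id=2 -> matches Eli
  - order 4 (Chair): customer_id=4 -> matches Yara
  - order 5 (Router): customer_id=5 -> matches Wendy
  - order 6 (Phone): customer_id=4 -> matches Yara
  - order 7 (Keyboard): customer_id=NULL, no match -> kept with NULL
  - order 8 (Charger): customer_id=5 -> matches Wendy
  - order 9 (Cable): customer_id=2 -> matches Eli
All 9 rows appear; 1 has NULL customer.

SQL:
SELECT a.product, b.name AS customer
FROM orders a
LEFT JOIN customers b ON a.customer_id = b.id

Result:
product  | customer
---------+---------
Camera   | Mia     
Tablet   | Wendy   
Printer  | Eli     
Chair    | Yara    
Router   | Wendy   
Phone    | Yara    
Keyboard | NULL    
Charger  | Wendy   
Cable    | Eli     


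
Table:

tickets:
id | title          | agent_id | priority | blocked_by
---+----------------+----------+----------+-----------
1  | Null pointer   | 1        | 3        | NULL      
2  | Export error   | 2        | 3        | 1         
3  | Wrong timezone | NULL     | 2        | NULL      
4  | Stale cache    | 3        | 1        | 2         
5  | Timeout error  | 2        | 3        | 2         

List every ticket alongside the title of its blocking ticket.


This is a self-join: tickets is joined to a second copy of itself, matching each row's blocked_by to another row's id. Use LEFT JOIN so rows with blocked_by=NULL are kept.
  - ticket 1 (Null pointer): blocked_by=NULL -> NULL
  - ticket 2 (Export error): blocked_by=1 -> Null pointer
  - ticket 3 (Wrong timezone): blocked_by=NULL -> NULL
  - ticket 4 (Stale cache): blocked_by=2 -> Export error
  - ticket 5 (Timeout error): blocked_by=2 -> Export error

SQL:
SELECT a.title AS item, b.title AS blocked_by
FROM tickets a
LEFT JOIN tickets b ON a.blocked_by = b.id

Result:
item           | blocked_by  
---------------+-------------
Null pointer   | NULL        
Export error   | Null pointer
Wrong timezone | NULL        
Stale cache    | Export error
Timeout error  | Export error


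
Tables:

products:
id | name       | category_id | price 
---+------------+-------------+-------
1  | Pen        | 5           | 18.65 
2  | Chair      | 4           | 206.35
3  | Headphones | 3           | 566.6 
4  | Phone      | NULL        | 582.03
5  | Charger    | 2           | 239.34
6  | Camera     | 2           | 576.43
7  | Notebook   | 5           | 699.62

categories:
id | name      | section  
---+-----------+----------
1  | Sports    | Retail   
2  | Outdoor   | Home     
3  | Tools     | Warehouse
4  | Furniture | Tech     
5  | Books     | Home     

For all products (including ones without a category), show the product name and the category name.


LEFT JOIN keeps every row from products (the left table); where category_id has no match in categories, the category columns become NULL. Walk through each product:
  - product 1 (Pen): category_id=5 -> matches Books
  - product 2 (Chair): category_id=4 -> matches Furniture
  - product 3 (Headphones): category_id=3 -> matches Tools
  - product 4 (Phone): category_id=NULL, no match -> kept with NULL
  - product 5 (Charger): category_id=2 -> matches Outdoor
  - product 6 (Camera): category_id=2 -> matches Outdoor
  - product 7 (Notebook): category_id=5 -> matches Books
All 7 rows appear; 1 has NULL category.

SQL:
SELECT a.name, b.name AS category
FROM products a
LEFT JOIN categories b ON a.category_id = b.id

Result:
name       | category 
-----------+----------
Pen        | Books    
Chair      | Furniture
Headphones | Tools    
Phone      | NULL     
Charger    | Outdoor  
Camera     | Outdoor  
Notebook   | Books    


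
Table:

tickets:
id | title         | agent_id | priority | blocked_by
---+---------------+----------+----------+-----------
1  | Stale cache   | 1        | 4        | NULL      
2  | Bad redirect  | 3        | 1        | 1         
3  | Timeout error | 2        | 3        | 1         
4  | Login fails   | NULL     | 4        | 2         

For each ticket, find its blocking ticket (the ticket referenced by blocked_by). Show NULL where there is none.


This is a self-join: tickets is joined to a second copy of itself, matching each row's blocked_by to another row's id. Use LEFT JOIN so rows with blocked_by=NULL are kept.
  - ticket 1 (Stale cache): blocked_by=NULL -> NULL
  - ticket 2 (Bad redirect): blocked_by=1 -> Stale cache
  - ticket 3 (Timeout error): blocked_by=1 -> Stale cache
  - ticket 4 (Login fails): blocked_by=2 -> Bad redirect

SQL:
SELECT a.title AS item, b.title AS blocked_by
FROM tickets a
LEFT JOIN tickets b ON a.blocked_by = b.id

Result:
item          | blocked_by  
--------------+-------------
Stale cache   | NULL        
Bad redirect  | Stale cache 
Timeout error | Stale cache 
Login fails   | Bad redirect


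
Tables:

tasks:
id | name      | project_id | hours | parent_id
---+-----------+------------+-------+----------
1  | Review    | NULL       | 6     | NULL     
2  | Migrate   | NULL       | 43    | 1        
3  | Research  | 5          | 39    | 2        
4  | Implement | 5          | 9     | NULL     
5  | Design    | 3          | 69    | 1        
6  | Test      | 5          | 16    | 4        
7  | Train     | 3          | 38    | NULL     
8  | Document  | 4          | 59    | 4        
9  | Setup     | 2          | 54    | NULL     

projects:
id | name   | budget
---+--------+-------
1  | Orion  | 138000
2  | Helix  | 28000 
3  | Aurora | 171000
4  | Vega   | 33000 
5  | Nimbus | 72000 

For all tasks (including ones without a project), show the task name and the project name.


LEFT JOIN keeps every row from tasks (the left table); where project_id has no match in projects, the project columns become NULL. Walk through each task:
  - task 1 (Review): project_id=NULL, no match -> kept with NULL
  - task 2 (Migrate): project_id=NULL, no match -> kept with NULL
  - task 3 (Research): project_id=5 -> matches Nimbus
  - task 4 (Implement): project_id=5 -> matches Nimbus
  - task 5 (Design): project_id=3 -> matches Aurora
  - task 6 (Test): project_id=5 -> matches Nimbus
  - task 7 (Train): project_id=3 -> matches Aurora
  - task 8 (Document): project_id=4 -> matches Vega
  - task 9 (Setup): project_id=2 -> matches Helix
All 9 rows appear; 2 have NULL project.

SQL:
SELECT a.name, b.name AS project
FROM tasks a
LEFT JOIN projects b ON a.project_id = b.id

Result:
name      | project
----------+--------
Review    | NULL   
Migrate   | NULL   
Research  | Nimbus 
Implement | Nimbus 
Design    | Aurora 
Test      | Nimbus 
Train     | Aurora 
Document  | Vega   
Setup     | Helix  


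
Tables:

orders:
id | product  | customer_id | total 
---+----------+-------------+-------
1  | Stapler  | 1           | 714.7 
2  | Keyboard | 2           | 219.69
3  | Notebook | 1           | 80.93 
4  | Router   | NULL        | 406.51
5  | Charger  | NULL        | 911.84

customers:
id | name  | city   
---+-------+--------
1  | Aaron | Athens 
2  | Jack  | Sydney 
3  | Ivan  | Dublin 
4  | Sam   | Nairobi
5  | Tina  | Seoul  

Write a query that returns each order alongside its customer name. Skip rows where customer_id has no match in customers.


INNER JOIN keeps only orders rows whose customer_id matches an id in customers. Walk through each order:
  - order 1 (Stapler): customer_id=1 -> matches Aaron
  - order 2 (Keyboard): customer_id=2 -> matches Jack
  - order 3 (Notebook): customer_id=1 -> matches Aaron
  - order 4 (Router): customer_id=NULL, no match -> dropped
  - order 5 (Charger): customer_id=NULL, no match -> dropped
So 2 of 5 rows are dropped.

SQL:
SELECT a.product, b.name AS customer
FROM orders a
INNER JOIN customers b ON a.customer_id = b.id

Result:
product  | customer
---------+---------
Stapler  | Aaron   
Keyboard | Jack    
Notebook | Aaron   


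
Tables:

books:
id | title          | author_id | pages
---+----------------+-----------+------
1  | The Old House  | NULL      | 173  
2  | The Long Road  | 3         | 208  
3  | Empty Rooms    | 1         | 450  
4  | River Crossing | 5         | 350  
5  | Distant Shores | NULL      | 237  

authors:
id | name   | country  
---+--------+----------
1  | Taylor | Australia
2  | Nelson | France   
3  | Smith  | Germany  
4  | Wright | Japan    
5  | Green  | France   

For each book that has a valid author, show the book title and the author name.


INNER JOIN keeps only books rows whose author_id matches an id in authors. Walk through each book:
  - book 1 (The Old House): author_id=NULL, no match -> dropped
  - book 2 (The Long Road): author_id=3 -> matches Smith
  - book 3 (Empty Rooms): author_id=1 -> matches Taylor
  - book 4 (River Crossing): author_id=5 -> matches Green
  - book 5 (Distant Shores): author_id=NULL, no match -> dropped
So 2 of 5 rows are dropped.

SQL:
SELECT a.title, b.name AS author
FROM books a
INNER JOIN authors b ON a.author_id = b.id

Result:
title          | author
---------------+-------
The Long Road  | Smith 
Empty Rooms    | Taylor
River Crossing | Green 


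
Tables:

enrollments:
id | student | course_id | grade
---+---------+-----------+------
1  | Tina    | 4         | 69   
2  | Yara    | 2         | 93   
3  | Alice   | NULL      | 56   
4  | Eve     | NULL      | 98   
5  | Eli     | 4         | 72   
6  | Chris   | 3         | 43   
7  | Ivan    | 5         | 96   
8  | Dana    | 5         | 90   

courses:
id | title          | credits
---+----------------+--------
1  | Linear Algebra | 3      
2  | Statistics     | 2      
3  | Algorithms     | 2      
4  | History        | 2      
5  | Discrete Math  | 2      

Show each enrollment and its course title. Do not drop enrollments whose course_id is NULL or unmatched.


LEFT JOIN keeps every row from enrollments (the left table); where course_id has no match in courses, the course columns become NULL. Walk through each enrollment:
  - enrollment 1 (Tina): course_id=4 -> matches History
  - enrollment 2 (Yara): course_id=2 -> matches Statistics
  - enrollment 3 (Alice): course_id=NULL, no match -> kept with NULL
  - enrollment 4 (Eve): course_id=NULL, no match -> kept with NULL
  - enrollment 5 (Eli): course_id=4 -> matches History
  - enrollment 6 (Chris): course_id=3 -> matches Algorithms
  - enrollment 7 (Ivan): course_id=5 -> matches Discrete Math
  - enrollment 8 (Dana): course_id=5 -> matches Discrete Math
All 8 rows appear; 2 have NULL course.

SQL:
SELECT a.student, b.title AS course
FROM enrollments a
LEFT JOIN courses b ON a.course_id = b.id

Result:
student | course       
--------+--------------
Tina    | History      
Yara    | Statistics   
Alice   | NULL         
Eve     | NULL         
Eli     | History      
Chris   | Algorithms   
Ivan    | Discrete Math
Dana    | Discrete Math


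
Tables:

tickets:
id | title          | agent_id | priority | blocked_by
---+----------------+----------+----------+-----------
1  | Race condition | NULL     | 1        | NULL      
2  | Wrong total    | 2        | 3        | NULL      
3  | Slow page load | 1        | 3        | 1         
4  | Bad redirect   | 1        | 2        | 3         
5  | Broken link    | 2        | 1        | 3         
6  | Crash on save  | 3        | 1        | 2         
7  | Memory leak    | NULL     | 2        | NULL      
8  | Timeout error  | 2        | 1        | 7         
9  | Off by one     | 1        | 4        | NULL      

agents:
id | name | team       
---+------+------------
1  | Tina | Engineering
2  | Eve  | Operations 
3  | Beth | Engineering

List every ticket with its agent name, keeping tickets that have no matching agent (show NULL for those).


LEFT JOIN keeps every row from tickets (the left table); where agent_id has no match in agents, the agent columns become NULL. Walk through each ticket:
  - ticket 1 (Race condition): agent_id=NULL, no match -> kept with NULL
  - ticket 2 (Wrong total): agent_id=2 -> matches Eve
  - ticket 3 (Slow page load): agent_id=1 -> matches Tina
  - ticket 4 (Bad redirect): agent_id=1 -> matches Tina
  - ticket 5 (Broken link): agent_id=2 -> matches Eve
  - ticket 6 (Crash on save): agent_id=3 -> matches Beth
  - ticket 7 (Memory leak): agent_id=NULL, no match -> kept with NULL
  - ticket 8 (Timeout error): agent_id=2 -> matches Eve
  - ticket 9 (Off by one): agent_id=1 -> matches Tina
All 9 rows appear; 2 have NULL agent.

SQL:
SELECT a.title, b.name AS agent
FROM tickets a
LEFT JOIN agents b ON a.agent_id = b.id

Result:
title          | agent
---------------+------
Race condition | NULL 
Wrong total    | Eve  
Slow page load | Tina 
Bad redirect   | Tina 
Broken link    | Eve  
Crash on save  | Beth 
Memory leak    | NULL 
Timeout error  | Eve  
Off by one     | Tina 
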